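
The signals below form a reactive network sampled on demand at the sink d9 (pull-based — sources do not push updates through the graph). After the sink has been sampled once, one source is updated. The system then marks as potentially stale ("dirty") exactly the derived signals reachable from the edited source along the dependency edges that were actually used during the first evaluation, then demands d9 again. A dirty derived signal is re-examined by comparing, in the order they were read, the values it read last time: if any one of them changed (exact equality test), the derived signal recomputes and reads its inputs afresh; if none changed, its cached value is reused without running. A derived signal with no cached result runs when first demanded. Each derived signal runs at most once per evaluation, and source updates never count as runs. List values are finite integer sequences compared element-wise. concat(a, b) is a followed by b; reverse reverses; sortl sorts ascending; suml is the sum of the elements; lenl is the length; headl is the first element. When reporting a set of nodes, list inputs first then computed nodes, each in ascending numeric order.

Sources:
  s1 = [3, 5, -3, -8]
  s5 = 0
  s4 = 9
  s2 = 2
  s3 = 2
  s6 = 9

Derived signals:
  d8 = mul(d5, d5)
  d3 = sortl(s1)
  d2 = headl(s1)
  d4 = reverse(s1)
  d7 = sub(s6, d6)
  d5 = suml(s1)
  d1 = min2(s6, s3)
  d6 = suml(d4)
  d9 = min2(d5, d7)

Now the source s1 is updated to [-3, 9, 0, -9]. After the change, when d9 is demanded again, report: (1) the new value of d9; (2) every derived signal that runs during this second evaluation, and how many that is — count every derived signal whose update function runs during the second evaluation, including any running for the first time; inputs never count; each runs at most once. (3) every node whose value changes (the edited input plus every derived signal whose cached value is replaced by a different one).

Initial pass — values computed on the first demand:
  d4 = reverse([3, 5, -3, -8]) = [-8, -3, 5, 3]
  d5 = suml([3, 5, -3, -8]) = -3
  d6 = suml([-8, -3, 5, 3]) = -3
  d7 = sub(9, -3) = 12
  d9 = min2(-3, 12) = -3

Second demand — change propagation:
  d4: re-runs because s1 [3, 5, -3, -8]->[-3, 9, 0, -9]; new result [-9, 0, 9, -3].
  d5: re-runs because s1 [3, 5, -3, -8]->[-3, 9, 0, -9]; new result -3 (unchanged).
  d6: re-runs because d4 [-8, -3, 5, 3]->[-9, 0, 9, -3]; new result -3 (unchanged).
  d7: re-examined; everything it read last time is the same (s6 unchanged, d6 unchanged) — cache 12 kept, no run.
  d9: re-examined; everything it read last time is the same (d5 unchanged, d7 unchanged) — cache -3 kept, no run.

The important point: at d7 every value read last time is unchanged, so the dirty flag clears without a run.

d9 now evaluates to -3.
Run set: d4, d5, d6 (3 run).
Changed values: s1, d4.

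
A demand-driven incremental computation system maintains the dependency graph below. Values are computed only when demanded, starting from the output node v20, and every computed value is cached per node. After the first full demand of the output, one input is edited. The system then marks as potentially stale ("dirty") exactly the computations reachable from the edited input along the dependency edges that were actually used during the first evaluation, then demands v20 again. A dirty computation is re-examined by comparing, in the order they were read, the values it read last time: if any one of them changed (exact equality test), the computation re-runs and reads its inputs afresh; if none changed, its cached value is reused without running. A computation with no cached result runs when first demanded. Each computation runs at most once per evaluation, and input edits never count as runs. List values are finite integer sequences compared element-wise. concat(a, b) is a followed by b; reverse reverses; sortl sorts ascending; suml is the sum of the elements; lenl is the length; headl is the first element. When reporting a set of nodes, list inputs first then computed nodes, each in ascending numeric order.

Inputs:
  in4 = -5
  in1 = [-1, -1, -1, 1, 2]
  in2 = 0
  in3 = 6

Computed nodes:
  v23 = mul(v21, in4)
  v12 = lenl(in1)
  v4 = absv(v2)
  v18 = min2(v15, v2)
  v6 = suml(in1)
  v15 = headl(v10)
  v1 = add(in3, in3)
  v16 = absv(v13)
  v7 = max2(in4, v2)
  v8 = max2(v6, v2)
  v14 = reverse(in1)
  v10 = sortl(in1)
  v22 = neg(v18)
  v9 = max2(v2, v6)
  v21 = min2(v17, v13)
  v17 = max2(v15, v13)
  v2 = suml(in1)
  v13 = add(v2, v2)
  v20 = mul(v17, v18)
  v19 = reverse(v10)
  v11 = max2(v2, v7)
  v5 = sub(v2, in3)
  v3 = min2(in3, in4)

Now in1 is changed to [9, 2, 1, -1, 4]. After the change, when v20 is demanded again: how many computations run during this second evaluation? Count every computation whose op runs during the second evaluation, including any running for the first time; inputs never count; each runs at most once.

First evaluation (everything demanded from the output):
  v2 = suml([-1, -1, -1, 1, 2]) = 0
  v10 = sortl([-1, -1, -1, 1, 2]) = [-1, -1, -1, 1, 2]
  v13 = add(0, 0) = 0
  v15 = headl([-1, -1, -1, 1, 2]) = -1
  v17 = max2(-1, 0) = 0
  v18 = min2(-1, 0) = -1
  v20 = mul(0, -1) = 0

Propagation after the edit:
  v2: runs — in1 [-1, -1, -1, 1, 2]->[9, 2, 1, -1, 4]; result 15.
  v10: runs — in1 [-1, -1, -1, 1, 2]->[9, 2, 1, -1, 4]; result [-1, 1, 2, 4, 9].
  v13: runs — v2 0->15; v2 0->15; result 30.
  v15: runs — v10 [-1, -1, -1, 1, 2]->[-1, 1, 2, 4, 9]; result -1 (same value as before).
  v17: runs — v13 0->30; result 30.
  v18: runs — v2 0->15; result -1 (same value as before).
  v20: runs — v17 0->30; result -30.

Computations that run: v2, v10, v13, v15, v17, v18, v20 — 7 in total.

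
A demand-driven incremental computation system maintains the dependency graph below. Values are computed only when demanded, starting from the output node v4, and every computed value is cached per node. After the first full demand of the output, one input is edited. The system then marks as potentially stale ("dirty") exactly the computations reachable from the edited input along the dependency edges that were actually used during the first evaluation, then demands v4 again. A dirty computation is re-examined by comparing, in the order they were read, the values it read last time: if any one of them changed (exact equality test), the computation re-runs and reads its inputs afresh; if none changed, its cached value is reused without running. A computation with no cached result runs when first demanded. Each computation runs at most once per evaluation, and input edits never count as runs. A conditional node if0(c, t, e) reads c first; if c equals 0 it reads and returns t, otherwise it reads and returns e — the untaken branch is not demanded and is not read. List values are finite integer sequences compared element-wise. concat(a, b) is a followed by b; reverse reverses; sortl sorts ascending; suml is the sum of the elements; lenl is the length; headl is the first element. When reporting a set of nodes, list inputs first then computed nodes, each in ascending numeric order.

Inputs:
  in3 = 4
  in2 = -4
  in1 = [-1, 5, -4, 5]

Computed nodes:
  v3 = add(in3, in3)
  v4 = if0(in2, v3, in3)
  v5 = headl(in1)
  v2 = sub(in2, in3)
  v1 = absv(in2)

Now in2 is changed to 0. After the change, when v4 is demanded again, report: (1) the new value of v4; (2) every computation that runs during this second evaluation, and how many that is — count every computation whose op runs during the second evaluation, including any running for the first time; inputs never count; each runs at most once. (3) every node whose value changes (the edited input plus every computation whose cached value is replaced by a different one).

First evaluation (everything demanded from the output):
  v4 = if0(in2=-4 -> else branch in3) = 4

Propagation after the edit:
  v3: demanded for the first time — runs, produces 8.
  v4: runs — in2 -4->0; result 8.

Key observation: a condition flipped, so demand reaches new nodes — v3 runs for the first time.

New value of v4: 8.
Computations that run: v3, v4 — 2 in total.
Values that change: in2, v4.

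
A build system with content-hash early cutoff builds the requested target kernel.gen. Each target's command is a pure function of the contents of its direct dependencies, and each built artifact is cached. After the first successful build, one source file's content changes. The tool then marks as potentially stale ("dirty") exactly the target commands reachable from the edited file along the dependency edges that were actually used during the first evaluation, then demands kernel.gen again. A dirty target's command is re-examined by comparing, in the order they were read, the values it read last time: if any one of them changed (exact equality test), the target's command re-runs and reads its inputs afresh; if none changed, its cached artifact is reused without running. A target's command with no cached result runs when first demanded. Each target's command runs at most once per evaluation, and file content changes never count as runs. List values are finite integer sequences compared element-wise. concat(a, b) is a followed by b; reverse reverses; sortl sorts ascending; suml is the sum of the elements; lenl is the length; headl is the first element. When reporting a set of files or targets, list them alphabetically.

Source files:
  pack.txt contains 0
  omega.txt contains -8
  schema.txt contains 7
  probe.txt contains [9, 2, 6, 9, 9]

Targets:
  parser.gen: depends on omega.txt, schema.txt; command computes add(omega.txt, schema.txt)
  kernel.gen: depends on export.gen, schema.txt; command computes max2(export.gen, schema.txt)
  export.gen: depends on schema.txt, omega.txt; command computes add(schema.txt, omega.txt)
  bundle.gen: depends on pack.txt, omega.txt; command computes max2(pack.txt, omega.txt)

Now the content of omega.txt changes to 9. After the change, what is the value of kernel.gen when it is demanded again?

First evaluation (everything demanded from the output):
  export.gen = add(7, -8) = -1
  kernel.gen = max2(-1, 7) = 7

Propagation after the edit:
  export.gen: runs — omega.txt -8->9; result 16.
  kernel.gen: runs — export.gen -1->16; result 16.

New value of kernel.gen: 16.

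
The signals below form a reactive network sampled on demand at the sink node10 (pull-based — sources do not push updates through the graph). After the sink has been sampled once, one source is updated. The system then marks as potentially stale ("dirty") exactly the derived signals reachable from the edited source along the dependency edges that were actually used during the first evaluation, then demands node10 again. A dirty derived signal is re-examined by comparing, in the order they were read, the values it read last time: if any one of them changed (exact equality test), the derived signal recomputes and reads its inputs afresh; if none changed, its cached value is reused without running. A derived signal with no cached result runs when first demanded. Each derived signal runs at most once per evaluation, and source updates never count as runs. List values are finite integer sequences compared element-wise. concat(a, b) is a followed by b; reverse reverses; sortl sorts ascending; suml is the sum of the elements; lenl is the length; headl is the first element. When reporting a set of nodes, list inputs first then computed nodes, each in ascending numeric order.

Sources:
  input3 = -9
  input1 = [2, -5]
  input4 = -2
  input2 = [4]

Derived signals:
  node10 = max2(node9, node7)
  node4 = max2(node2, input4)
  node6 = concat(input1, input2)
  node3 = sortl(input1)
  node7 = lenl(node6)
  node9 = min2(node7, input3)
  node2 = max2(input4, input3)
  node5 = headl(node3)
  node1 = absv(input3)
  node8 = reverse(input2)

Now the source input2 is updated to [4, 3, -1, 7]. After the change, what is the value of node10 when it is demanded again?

Initial pass — values computed on the first demand:
  node6 = concat([2, -5], [4]) = [2, -5, 4]
  node7 = lenl([2, -5, 4]) = 3
  node9 = min2(3, -9) = -9
  node10 = max2(-9, 3) = 3

Second demand — change propagation:
  node6: re-runs because input2 [4]->[4, 3, -1, 7]; new result [2, -5, 4, 3, -1, 7].
  node7: re-runs because node6 [2, -5, 4]->[2, -5, 4, 3, -1, 7]; new result 6.
  node9: re-runs because node7 3->6; new result -9 (unchanged).
  node10: re-runs because node7 3->6; new result 6.

node10 now evaluates to 6.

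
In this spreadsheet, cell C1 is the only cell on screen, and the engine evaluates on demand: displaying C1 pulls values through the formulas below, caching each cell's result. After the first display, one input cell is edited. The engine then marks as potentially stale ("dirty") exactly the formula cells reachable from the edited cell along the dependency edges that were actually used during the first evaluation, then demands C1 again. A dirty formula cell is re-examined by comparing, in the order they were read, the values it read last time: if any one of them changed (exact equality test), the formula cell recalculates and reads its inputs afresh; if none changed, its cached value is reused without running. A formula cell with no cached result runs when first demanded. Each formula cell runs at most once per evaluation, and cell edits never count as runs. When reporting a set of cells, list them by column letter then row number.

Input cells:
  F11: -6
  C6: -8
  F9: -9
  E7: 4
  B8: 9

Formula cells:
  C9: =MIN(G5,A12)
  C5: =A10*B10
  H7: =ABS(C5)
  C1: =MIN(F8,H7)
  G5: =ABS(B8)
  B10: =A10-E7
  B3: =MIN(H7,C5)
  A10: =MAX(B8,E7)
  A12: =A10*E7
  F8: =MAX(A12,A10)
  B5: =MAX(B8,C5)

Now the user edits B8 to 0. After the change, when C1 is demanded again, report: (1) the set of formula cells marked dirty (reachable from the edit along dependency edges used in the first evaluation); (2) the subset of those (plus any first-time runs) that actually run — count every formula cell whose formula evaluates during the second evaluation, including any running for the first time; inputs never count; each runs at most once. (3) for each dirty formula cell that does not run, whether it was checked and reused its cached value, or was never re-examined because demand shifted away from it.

Dirty set: A10, A12, B10, C1, C5, F8, H7.
Run set: A10, A12, B10, C1, C5, F8, H7 (7 run).
All dirty formula cells ended up running.

Initial pass — values computed on the first demand:
  A10 = MAX(9, 4) = 9
  A12 = 9 * 4 = 36
  B10 = 9 - 4 = 5
  C5 = 9 * 5 = 45
  F8 = MAX(36, 9) = 36
  H7 = ABS(45) = 45
  C1 = MIN(36, 45) = 36

Second demand — change propagation:
  A10: re-runs because B8 9->0; new result 4.
  A12: re-runs because A10 9->4; new result 16.
  B10: re-runs because A10 9->4; new result 0.
  C5: re-runs because A10 9->4; B10 5->0; new result 0.
  F8: re-runs because A12 36->16; A10 9->4; new result 16.
  H7: re-runs because C5 45->0; new result 0.
  C1: re-runs because F8 36->16; H7 45->0; new result 0.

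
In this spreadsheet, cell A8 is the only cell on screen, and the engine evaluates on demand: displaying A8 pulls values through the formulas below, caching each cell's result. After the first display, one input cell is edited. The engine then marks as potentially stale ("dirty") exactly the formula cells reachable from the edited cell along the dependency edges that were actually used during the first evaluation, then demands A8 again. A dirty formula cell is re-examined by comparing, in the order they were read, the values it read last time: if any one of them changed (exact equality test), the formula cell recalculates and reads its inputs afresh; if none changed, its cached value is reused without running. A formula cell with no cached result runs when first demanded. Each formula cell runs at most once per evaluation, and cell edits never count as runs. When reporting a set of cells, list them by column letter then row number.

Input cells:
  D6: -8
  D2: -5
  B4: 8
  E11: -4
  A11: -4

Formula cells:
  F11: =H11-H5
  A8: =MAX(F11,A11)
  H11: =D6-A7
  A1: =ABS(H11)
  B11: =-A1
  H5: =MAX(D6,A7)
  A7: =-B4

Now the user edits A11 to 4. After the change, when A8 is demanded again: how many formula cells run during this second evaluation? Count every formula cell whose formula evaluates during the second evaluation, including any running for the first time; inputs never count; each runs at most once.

Run set: A8 (1 run).

Initial pass — values computed on the first demand:
  A7 = -(8) = -8
  H5 = MAX(-8, -8) = -8
  H11 = -8 - -8 = 0
  F11 = 0 - -8 = 8
  A8 = MAX(8, -4) = 8

Second demand — change propagation:
  A8: re-runs because A11 -4->4; new result 8 (unchanged).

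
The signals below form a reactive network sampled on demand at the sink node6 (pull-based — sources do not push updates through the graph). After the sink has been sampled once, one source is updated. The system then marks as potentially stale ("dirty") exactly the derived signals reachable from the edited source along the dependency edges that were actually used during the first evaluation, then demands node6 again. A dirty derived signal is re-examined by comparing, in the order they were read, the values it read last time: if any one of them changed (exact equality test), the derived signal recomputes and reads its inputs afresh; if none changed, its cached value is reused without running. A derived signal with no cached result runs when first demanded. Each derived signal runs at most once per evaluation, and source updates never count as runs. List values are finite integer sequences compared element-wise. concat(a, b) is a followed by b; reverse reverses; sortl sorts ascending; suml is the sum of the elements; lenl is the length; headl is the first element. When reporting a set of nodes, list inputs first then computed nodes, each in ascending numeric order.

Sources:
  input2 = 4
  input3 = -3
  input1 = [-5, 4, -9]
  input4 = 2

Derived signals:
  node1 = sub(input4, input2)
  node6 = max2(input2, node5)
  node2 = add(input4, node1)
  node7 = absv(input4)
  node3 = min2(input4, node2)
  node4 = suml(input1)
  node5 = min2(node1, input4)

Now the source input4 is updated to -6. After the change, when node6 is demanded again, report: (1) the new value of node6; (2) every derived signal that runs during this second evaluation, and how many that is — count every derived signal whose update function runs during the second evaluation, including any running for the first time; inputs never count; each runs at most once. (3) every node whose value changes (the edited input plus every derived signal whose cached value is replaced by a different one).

Initial pass — values computed on the first demand:
  node1 = sub(2, 4) = -2
  node5 = min2(-2, 2) = -2
  node6 = max2(4, -2) = 4

Second demand — change propagation:
  node1: re-runs because input4 2->-6; new result -10.
  node5: re-runs because node1 -2->-10; input4 2->-6; new result -10.
  node6: re-runs because node5 -2->-10; new result 4 (unchanged).

node6 now evaluates to 4.
Run set: node1, node5, node6 (3 run).
Changed values: input4, node1, node5.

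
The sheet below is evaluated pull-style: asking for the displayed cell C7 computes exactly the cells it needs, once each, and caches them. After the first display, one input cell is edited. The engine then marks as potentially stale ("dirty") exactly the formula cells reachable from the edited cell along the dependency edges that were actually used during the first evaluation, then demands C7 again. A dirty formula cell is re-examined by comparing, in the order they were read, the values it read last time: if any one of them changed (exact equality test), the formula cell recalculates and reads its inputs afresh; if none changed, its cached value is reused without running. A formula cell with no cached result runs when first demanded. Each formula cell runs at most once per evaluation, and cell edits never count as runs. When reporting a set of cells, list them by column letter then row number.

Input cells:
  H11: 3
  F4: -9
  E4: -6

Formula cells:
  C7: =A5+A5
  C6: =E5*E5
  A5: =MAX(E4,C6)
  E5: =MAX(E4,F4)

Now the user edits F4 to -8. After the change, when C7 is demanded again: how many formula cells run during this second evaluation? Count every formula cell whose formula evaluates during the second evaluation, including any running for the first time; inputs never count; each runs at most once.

1 formula cells run: E5.
Note the absorption at E5: it re-runs yet its value is the same, leaving the output's value untouched.

First demand of the output computes:
  E5 = MAX(-6, -9) = -6
  C6 = -6 * -6 = 36
  A5 = MAX(-6, 36) = 36
  C7 = 36 + 36 = 72

After the edit, cleaning proceeds:
  E5: a read changed (F4 -9->-8) — executes, giving -6 — identical to its old value.
  C6: dirty, but its reads are unchanged (E5 unchanged, E5 unchanged); cached 36 stands.
  A5: dirty, but its reads are unchanged (E4 unchanged, C6 unchanged); cached 36 stands.
  C7: dirty, but its reads are unchanged (A5 unchanged, A5 unchanged); cached 72 stands.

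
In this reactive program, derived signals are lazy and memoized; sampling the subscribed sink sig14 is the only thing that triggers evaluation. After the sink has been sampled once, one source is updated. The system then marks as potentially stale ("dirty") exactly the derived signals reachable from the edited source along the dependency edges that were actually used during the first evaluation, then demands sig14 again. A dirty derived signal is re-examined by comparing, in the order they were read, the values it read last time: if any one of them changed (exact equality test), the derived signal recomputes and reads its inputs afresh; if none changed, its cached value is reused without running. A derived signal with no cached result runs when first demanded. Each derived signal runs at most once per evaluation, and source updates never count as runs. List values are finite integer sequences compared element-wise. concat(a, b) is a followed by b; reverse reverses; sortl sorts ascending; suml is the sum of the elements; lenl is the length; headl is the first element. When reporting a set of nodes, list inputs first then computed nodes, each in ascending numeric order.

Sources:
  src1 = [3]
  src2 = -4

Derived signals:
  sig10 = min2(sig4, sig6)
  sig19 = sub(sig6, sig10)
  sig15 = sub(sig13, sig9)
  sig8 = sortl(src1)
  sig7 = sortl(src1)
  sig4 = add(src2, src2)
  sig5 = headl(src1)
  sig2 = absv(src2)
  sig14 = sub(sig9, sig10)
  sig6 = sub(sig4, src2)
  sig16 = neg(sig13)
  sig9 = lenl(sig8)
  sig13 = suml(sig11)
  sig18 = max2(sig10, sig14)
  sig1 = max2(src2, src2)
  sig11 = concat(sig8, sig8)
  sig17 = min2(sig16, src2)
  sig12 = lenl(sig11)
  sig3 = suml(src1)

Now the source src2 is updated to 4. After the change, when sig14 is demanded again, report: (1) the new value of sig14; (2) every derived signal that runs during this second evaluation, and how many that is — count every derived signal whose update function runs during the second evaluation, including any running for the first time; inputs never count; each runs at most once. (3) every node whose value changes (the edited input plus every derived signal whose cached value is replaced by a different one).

Demanding sig14 again yields -3.
4 derived signals run: sig4, sig6, sig10, sig14.
The nodes whose values change: src2, sig4, sig6, sig10, sig14.

First demand of the output computes:
  sig4 = add(-4, -4) = -8
  sig6 = sub(-8, -4) = -4
  sig8 = sortl([3]) = [3]
  sig9 = lenl([3]) = 1
  sig10 = min2(-8, -4) = -8
  sig14 = sub(1, -8) = 9

After the edit, cleaning proceeds:
  sig4: a read changed (src2 -4->4; src2 -4->4) — executes, giving 8.
  sig6: a read changed (sig4 -8->8; src2 -4->4) — executes, giving 4.
  sig10: a read changed (sig4 -8->8; sig6 -4->4) — executes, giving 4.
  sig14: a read changed (sig10 -8->4) — executes, giving -3.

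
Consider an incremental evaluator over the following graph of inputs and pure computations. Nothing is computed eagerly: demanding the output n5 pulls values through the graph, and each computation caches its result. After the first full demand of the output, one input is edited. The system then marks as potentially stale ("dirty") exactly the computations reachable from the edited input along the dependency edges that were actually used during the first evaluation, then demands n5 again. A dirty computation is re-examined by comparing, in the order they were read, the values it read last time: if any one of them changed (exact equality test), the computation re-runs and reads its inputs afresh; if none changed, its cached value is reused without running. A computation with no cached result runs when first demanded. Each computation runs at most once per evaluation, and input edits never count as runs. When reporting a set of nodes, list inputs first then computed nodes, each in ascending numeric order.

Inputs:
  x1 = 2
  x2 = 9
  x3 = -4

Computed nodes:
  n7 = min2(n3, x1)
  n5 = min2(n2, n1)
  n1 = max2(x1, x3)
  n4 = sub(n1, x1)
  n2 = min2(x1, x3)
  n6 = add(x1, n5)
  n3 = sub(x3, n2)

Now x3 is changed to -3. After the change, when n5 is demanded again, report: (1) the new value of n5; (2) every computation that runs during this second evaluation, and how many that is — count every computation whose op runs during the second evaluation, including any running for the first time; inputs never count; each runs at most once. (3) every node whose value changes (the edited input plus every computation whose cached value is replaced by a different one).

Initial pass — values computed on the first demand:
  n1 = max2(2, -4) = 2
  n2 = min2(2, -4) = -4
  n5 = min2(-4, 2) = -4

Second demand — change propagation:
  n1: re-runs because x3 -4->-3; new result 2 (unchanged).
  n2: re-runs because x3 -4->-3; new result -3.
  n5: re-runs because n2 -4->-3; new result -3.

n5 now evaluates to -3.
Run set: n1, n2, n5 (3 run).
Changed values: x3, n2, n5.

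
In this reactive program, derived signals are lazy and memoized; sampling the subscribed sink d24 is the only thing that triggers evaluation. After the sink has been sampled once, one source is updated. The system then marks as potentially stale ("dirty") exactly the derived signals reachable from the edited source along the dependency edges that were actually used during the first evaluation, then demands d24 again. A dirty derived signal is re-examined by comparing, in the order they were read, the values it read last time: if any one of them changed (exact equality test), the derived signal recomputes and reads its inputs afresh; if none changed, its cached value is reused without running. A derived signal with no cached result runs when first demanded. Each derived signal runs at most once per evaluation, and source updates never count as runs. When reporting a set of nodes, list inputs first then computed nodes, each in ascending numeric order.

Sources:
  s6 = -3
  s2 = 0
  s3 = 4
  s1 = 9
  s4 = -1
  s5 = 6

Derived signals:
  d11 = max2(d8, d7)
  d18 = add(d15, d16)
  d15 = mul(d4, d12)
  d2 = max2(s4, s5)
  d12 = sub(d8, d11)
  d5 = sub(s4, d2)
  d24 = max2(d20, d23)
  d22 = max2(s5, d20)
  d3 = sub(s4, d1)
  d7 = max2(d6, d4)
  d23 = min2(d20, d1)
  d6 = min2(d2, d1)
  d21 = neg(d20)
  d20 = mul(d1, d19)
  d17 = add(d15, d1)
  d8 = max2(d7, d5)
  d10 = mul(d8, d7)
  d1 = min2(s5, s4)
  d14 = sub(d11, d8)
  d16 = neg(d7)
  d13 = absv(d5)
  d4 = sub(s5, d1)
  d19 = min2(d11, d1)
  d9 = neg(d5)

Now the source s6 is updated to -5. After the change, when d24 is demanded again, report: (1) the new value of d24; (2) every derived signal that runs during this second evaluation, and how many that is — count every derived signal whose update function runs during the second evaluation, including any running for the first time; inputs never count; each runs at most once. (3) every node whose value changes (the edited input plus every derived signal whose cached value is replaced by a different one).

Demanding d24 again yields 1.
0 derived signals run: none.
The nodes whose values change: s6.
Note the shortcut — nothing in the graph depends on s6 at all, so no recomputation happens.

First demand of the output computes:
  d1 = min2(6, -1) = -1
  d2 = max2(-1, 6) = 6
  d4 = sub(6, -1) = 7
  d5 = sub(-1, 6) = -7
  d6 = min2(6, -1) = -1
  d7 = max2(-1, 7) = 7
  d8 = max2(7, -7) = 7
  d11 = max2(7, 7) = 7
  d19 = min2(7, -1) = -1
  d20 = mul(-1, -1) = 1
  d23 = min2(1, -1) = -1
  d24 = max2(1, -1) = 1

After the edit, cleaning proceeds:
  no node depends on s6 at all; the second demand re-runs nothing.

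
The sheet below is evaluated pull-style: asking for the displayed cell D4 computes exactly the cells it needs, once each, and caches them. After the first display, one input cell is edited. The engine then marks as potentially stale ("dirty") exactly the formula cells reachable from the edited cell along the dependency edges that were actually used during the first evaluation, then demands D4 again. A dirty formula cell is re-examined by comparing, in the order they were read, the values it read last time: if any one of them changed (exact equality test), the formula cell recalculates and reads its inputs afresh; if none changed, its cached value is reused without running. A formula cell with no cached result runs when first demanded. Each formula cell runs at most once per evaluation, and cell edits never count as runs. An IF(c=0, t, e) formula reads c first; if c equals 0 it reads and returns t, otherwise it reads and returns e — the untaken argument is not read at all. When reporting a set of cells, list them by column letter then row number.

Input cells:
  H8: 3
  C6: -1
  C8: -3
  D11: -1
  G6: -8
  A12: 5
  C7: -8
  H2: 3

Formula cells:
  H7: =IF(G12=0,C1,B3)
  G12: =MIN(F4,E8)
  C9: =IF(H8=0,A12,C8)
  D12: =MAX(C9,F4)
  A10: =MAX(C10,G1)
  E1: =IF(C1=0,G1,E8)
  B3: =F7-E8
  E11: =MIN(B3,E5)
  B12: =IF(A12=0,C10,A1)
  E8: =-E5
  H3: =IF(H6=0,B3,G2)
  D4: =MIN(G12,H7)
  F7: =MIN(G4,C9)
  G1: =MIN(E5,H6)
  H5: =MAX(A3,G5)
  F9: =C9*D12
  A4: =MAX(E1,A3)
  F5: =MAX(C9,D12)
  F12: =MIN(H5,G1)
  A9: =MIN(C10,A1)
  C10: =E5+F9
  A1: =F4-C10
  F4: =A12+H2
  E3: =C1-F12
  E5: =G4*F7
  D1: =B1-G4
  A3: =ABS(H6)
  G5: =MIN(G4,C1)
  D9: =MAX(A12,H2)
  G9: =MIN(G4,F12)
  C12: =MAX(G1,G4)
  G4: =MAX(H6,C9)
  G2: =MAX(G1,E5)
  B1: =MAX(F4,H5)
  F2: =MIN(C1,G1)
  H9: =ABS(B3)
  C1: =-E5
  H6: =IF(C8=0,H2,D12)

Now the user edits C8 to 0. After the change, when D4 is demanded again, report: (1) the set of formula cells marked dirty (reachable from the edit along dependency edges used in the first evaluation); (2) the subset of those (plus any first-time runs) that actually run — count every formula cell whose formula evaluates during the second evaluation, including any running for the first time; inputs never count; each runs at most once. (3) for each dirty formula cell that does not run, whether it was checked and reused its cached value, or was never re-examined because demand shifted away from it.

The edit dirties: B3, C9, D4, D12, E5, E8, F7, G4, G12, H6, H7.
10 formula cells run: C1, C9, D4, E5, E8, F7, G4, G12, H6, H7.
Unvisited dirty nodes (no longer demanded): B3, D12.
Note the branch switch — demand abandons B3, D12, which are never re-examined.

First demand of the output computes:
  C9 = IF(H8=0: H8=3 -> else branch C8) = -3
  F4 = 5 + 3 = 8
  D12 = MAX(-3, 8) = 8
  H6 = IF(C8=0: C8=-3 -> else branch D12) = 8
  G4 = MAX(8, -3) = 8
  F7 = MIN(8, -3) = -3
  E5 = 8 * -3 = -24
  E8 = -(-24) = 24
  B3 = -3 - 24 = -27
  G12 = MIN(8, 24) = 8
  H7 = IF(G12=0: G12=8 -> else branch B3) = -27
  D4 = MIN(8, -27) = -27

After the edit, cleaning proceeds:
  C9: a read changed (C8 -3->0) — executes, giving 0.
  D12: stays stale; no demand reaches it after the flip.
  H6: a read changed (C8 -3->0) — executes, giving 3.
  G4: a read changed (H6 8->3; C9 -3->0) — executes, giving 3.
  F7: a read changed (G4 8->3; C9 -3->0) — executes, giving 0.
  E5: a read changed (G4 8->3; F7 -3->0) — executes, giving 0.
  C1: had never run; runs now, result 0.
  E8: a read changed (E5 -24->0) — executes, giving 0.
  B3: stays stale; no demand reaches it after the flip.
  G12: a read changed (E8 24->0) — executes, giving 0.
  H7: a read changed (G12 8->0) — executes, giving 0.
  D4: a read changed (G12 8->0; H7 -27->0) — executes, giving 0.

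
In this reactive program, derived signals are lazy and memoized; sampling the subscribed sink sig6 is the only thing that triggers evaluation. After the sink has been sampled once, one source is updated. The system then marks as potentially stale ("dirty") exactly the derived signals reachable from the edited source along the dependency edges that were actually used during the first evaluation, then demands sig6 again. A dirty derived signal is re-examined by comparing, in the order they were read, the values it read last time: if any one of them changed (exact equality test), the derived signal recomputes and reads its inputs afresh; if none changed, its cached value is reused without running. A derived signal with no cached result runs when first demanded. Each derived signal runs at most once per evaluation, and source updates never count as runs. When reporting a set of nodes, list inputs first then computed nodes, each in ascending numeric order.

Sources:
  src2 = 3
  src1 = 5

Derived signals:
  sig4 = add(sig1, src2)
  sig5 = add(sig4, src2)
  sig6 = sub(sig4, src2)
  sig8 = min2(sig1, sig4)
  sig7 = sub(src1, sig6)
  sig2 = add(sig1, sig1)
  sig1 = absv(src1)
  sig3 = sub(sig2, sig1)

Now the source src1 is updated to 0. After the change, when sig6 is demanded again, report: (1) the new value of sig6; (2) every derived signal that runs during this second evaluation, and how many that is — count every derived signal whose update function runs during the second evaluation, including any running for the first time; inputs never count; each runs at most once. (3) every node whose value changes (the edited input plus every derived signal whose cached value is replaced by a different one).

First demand of the output computes:
  sig1 = absv(5) = 5
  sig4 = add(5, 3) = 8
  sig6 = sub(8, 3) = 5

After the edit, cleaning proceeds:
  sig1: a read changed (src1 5->0) — executes, giving 0.
  sig4: a read changed (sig1 5->0) — executes, giving 3.
  sig6: a read changed (sig4 8->3) — executes, giving 0.

Demanding sig6 again yields 0.
3 derived signals run: sig1, sig4, sig6.
The nodes whose values change: src1, sig1, sig4, sig6.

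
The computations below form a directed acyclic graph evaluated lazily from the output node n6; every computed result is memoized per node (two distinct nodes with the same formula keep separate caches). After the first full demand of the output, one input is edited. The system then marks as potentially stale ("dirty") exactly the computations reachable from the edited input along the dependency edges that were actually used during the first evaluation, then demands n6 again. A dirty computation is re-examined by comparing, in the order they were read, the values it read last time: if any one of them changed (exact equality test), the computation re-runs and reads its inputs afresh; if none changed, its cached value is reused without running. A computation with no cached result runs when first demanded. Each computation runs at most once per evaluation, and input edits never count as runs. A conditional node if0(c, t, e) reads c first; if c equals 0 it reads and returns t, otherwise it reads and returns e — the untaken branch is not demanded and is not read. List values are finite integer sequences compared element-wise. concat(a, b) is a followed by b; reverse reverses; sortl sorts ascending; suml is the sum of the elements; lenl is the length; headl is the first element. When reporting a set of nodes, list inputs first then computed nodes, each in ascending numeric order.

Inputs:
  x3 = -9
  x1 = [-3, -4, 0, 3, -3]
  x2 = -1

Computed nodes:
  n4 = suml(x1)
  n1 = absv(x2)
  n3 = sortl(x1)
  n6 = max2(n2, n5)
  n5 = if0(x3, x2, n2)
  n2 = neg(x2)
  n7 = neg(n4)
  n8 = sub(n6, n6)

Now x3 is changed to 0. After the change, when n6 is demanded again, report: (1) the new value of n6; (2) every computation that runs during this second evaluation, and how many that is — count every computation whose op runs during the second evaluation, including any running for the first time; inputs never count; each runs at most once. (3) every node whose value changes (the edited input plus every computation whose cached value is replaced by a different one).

First demand of the output computes:
  n2 = neg(-1) = 1
  n5 = if0(x3=-9 -> else branch n2) = 1
  n6 = max2(1, 1) = 1

After the edit, cleaning proceeds:
  n5: a read changed (x3 -9->0) — executes, giving -1.
  n6: a read changed (n5 1->-1) — executes, giving 1 — identical to its old value.

Demanding n6 again yields 1.
2 computations run: n5, n6.
The nodes whose values change: x3, n5.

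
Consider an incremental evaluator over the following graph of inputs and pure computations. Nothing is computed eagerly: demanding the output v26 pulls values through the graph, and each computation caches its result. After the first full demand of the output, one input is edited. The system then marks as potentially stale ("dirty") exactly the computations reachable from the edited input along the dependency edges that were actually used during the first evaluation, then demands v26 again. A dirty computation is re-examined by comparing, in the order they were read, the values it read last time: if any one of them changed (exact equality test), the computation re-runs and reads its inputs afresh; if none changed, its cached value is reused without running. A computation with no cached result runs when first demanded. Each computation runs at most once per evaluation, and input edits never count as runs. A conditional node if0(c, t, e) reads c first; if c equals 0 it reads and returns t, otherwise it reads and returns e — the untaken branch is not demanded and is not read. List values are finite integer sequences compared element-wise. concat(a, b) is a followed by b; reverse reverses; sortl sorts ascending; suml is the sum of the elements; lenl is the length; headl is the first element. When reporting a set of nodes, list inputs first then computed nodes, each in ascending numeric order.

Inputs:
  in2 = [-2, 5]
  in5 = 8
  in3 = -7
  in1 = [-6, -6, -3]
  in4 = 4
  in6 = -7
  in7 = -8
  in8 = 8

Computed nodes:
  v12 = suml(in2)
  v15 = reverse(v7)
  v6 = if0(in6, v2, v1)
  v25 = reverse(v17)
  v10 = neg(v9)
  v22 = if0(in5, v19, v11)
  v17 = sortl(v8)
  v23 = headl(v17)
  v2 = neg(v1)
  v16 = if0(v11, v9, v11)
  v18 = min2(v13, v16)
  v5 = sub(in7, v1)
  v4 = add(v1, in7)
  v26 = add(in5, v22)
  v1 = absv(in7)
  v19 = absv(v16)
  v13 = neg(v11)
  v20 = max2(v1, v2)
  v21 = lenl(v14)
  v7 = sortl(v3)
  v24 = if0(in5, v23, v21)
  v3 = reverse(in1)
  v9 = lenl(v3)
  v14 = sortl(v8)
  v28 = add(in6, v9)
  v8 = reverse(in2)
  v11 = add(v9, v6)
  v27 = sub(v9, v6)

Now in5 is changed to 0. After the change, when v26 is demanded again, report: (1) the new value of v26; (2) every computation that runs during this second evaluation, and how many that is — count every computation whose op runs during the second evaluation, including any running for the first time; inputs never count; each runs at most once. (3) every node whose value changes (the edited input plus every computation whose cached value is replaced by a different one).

Initial pass — values computed on the first demand:
  v1 = absv(-8) = 8
  v3 = reverse([-6, -6, -3]) = [-3, -6, -6]
  v6 = if0(in6=-7 -> else branch v1) = 8
  v9 = lenl([-3, -6, -6]) = 3
  v11 = add(3, 8) = 11
  v22 = if0(in5=8 -> else branch v11) = 11
  v26 = add(8, 11) = 19

Second demand — change propagation:
  v16: newly demanded (no cache) — executes and yields 11.
  v19: newly demanded (no cache) — executes and yields 11.
  v22: re-runs because in5 8->0; new result 11 (unchanged).
  v26: re-runs because in5 8->0; new result 11.

The important point: the flipped condition pulls in fresh nodes; v16, v19 run for the first time.

v26 now evaluates to 11.
Run set: v16, v19, v22, v26 (4 run).
Changed values: in5, v26.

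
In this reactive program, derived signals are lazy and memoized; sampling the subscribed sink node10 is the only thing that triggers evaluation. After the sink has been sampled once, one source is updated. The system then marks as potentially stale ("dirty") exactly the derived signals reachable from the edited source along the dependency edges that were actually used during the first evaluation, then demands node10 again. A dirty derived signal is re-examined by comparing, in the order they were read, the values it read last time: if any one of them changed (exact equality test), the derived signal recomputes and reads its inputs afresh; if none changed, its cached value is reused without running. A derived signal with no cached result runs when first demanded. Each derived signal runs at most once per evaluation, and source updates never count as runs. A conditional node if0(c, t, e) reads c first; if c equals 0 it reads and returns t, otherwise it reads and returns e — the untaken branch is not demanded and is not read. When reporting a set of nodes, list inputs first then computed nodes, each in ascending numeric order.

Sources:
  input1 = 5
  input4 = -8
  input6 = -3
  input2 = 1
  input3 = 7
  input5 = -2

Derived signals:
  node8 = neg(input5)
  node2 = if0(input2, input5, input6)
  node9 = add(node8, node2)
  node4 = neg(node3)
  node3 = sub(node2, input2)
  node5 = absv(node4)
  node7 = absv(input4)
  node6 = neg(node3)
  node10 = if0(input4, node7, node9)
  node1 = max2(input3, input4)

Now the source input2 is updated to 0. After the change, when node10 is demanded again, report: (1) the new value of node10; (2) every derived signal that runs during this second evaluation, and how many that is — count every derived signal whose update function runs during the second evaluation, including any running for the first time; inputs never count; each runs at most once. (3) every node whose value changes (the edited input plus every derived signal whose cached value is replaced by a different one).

Demanding node10 again yields 0.
3 derived signals run: node2, node9, node10.
The nodes whose values change: input2, node2, node9, node10.

First demand of the output computes:
  node2 = if0(input2=1 -> else branch input6) = -3
  node8 = neg(-2) = 2
  node9 = add(2, -3) = -1
  node10 = if0(input4=-8 -> else branch node9) = -1

After the edit, cleaning proceeds:
  node2: a read changed (input2 1->0) — executes, giving -2.
  node9: a read changed (node2 -3->-2) — executes, giving 0.
  node10: a read changed (node9 -1->0) — executes, giving 0.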